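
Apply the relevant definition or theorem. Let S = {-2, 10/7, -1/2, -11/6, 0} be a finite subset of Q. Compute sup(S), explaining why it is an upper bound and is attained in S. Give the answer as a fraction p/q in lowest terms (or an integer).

S is finite, so sup(S) = max(S).
Sorted decreasing:
10/7, 0, -1/2, -11/6, -2
The extremum is 10/7.
For every x in S, x <= 10/7. And 10/7 is in S, so it is attained.
Therefore sup(S) = 10/7.

10/7


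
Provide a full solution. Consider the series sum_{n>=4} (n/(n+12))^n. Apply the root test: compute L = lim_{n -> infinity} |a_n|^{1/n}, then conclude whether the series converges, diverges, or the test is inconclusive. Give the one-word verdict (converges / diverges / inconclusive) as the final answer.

Let a_n denote the general term. Form |a_n|^(1/n) and simplify:
|a_n|^(1/n) = n/(n + 12)
Take the limit as n -> infinity: L = 1.
Since L = 1, the root test is inconclusive. (In fact a_n = (n/(n+12))^n -> e^(-12) != 0, so the nth-term test shows divergence; but the root test itself gives no conclusion.)

inconclusive


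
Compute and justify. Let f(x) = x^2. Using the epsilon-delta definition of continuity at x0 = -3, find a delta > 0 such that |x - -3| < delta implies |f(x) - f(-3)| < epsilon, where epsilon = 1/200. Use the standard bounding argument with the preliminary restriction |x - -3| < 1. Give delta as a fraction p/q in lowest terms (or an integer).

Factor: |x^2 - (-3)^2| = |x - -3| * |x + -3|.
Impose |x - -3| < 1 first. Then |x + -3| = |(x - -3) + 2*(-3)| <= |x - -3| + 2*|-3| < 1 + 6 = 7.
So |x^2 - (-3)^2| < delta * 7.
We need delta * 7 <= 1/200, i.e. delta <= 1/200/7 = 1/1400.
Since 1/1400 < 1, this is tighter than 1; take delta = 1/1400.
So delta = 1/1400 works.

1/1400


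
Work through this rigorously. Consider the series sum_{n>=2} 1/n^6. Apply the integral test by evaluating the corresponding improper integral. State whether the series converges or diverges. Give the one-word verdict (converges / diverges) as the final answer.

Let f(x) = x^(-6). Then f is positive, continuous, and decreasing on [2, infinity), so the integral test applies.
Compute the improper integral int_{2}^infinity f(x) dx:
  antiderivative F(x) = -1/(5*x^5).
  As x -> infinity, F(x) -> 0 (since p = 6 > 1).
  So int = F(infinity) - F(2) = 0 - (-1/160) = 1/160.
  Finite, so by the integral test, the series converges.

converges


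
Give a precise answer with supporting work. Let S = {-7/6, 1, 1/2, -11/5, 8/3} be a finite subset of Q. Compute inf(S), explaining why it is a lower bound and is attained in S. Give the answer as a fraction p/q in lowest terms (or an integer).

S is finite, so inf(S) = min(S).
Sorted increasing:
-11/5, -7/6, 1/2, 1, 8/3
The extremum is -11/5.
For every x in S, x >= -11/5. And -11/5 is in S, so it is attained.
Therefore inf(S) = -11/5.

-11/5


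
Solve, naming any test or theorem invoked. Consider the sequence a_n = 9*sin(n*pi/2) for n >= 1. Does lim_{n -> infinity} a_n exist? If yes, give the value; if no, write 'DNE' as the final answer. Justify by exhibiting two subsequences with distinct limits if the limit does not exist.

Examine the behaviour of a_n along subsequences.
a_{4k+1} = 9*sin(pi/2 + 2k*pi) = 9 -> 9. a_{4k+3} = 9*sin(3pi/2 + 2k*pi) = -9 -> -9.
Since these two subsequential limits are 9 and -9, distinct, the full sequence cannot converge (a convergent sequence has all subsequences tending to the same limit). So lim a_n does not exist.

DNE


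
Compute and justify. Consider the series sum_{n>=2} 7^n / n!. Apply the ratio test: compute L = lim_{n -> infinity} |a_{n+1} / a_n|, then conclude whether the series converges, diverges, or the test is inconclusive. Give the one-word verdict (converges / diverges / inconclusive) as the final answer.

Let a_n denote the general term. Form the ratio a_{n+1}/a_n and simplify:
a_{n+1}/a_n = 7/(n + 1)
Take the limit as n -> infinity: L = 0.
Since L = 0 < 1, the ratio test implies the series converges.

converges


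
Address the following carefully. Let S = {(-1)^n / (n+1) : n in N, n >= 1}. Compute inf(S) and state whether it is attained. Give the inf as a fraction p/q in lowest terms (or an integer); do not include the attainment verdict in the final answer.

Analysis:
- Values: -1/2, 1/3, -1/4, 1/5, -1/6, ...
- Positive terms (even n): 1/(2+1), 1/(4+1), ... decreasing -> max = 1/3 (n=2).
- Negative terms (odd n): -1/(1+1), -1/(3+1), ... increasing -> min = -1/2 (n=1).
- So sup = 1/3 (attained at n=2); inf = -1/2 (attained at n=1).
Conclusion: inf(S) = -1/2, attained in S.

-1/2


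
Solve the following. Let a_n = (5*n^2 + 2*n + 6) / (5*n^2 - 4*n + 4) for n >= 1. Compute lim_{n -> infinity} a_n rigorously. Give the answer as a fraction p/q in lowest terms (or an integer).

Divide numerator and denominator by n^2, the highest power:
numerator / n^2 = 5 + 2/n + 6/n^2
denominator / n^2 = 5 - 4/n + 4/n^2
As n -> infinity, all terms of the form c/n^k (k >= 1) tend to 0.
So numerator / n^2 -> 5 and denominator / n^2 -> 5.
Therefore lim a_n = 1.

1


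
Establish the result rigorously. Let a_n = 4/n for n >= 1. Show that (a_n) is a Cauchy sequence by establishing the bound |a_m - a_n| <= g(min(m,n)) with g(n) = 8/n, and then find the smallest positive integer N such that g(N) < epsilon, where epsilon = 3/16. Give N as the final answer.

For any m, n >= 1, by the triangle inequality:
|a_m - a_n| = |4/m - 4/n| <= 4*1/m + 4*1/n <= 8/min(m,n).
So g(n) = 8/n bounds the Cauchy difference. Since g(n) -> 0, (a_n) is Cauchy.
Now solve g(N) < 3/16: 8/N < 3/16 <=> N > 8 / (3/16) = 128/3.
The smallest integer strictly greater than 128/3 is N = 43.
Check: g(43) = 8/43 = 8/43 < 3/16; g(42) = 4/21 >= 3/16. So N = 43.

43


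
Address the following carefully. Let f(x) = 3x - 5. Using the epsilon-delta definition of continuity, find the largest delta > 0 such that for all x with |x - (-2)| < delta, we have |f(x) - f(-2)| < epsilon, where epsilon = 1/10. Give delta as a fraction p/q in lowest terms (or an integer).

We compute f(-2) = 3*(-2) - 5 = -11.
|f(x) - f(-2)| = |3x - 5 - (-11)| = |3(x - (-2))| = 3|x - (-2)|.
We need 3|x - (-2)| < 1/10, i.e. |x - (-2)| < 1/10 / 3 = 1/30.
So any delta <= 1/30 works. Conversely, if delta > 1/30, then x = -2 + 1/30 satisfies |x - (-2)| = 1/30 < delta but |f(x) - f(-2)| = 3 * 1/30 = 1/10, which is not < 1/10; so no larger delta works.
Hence the largest such delta is 1/30.

1/30


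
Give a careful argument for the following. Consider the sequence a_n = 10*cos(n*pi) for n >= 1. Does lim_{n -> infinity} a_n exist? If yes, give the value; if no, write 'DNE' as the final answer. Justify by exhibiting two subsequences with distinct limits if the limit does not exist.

Examine the behaviour of a_n along subsequences.
cos(n*pi) = (-1)^n, so a_n = 10*(-1)^n. a_{2k} = 10 -> 10. a_{2k+1} = -10 -> -10.
Since these two subsequential limits are 10 and -10, distinct, the full sequence cannot converge (a convergent sequence has all subsequences tending to the same limit). So lim a_n does not exist.

DNE


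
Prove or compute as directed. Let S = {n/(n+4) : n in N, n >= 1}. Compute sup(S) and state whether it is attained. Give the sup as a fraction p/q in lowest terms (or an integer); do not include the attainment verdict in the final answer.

Analysis:
- Values: 1/5, 1/3, 3/7, 1/2, ... strictly increasing.
- Minimum is 1/5 (n=1); inf = 1/5 (attained).
- n/(n+4) = 1 - 4/(n+4) -> 1 from below as n -> infinity, and never equals 1.
- So sup = 1 (not attained).
Conclusion: sup(S) = 1, not attained in S.

1


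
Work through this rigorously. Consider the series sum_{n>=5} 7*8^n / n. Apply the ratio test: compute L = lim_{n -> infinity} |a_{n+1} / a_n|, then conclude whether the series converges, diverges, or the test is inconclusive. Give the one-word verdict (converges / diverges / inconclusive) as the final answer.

Let a_n denote the general term. Form the ratio a_{n+1}/a_n and simplify:
a_{n+1}/a_n = 8*n/(n + 1)
Take the limit as n -> infinity: L = 8.
Since L = 8 > 1 (or L = infinity), the ratio test implies the series diverges.

diverges


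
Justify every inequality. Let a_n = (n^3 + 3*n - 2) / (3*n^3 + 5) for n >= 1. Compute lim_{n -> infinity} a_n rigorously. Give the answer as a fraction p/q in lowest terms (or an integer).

Divide numerator and denominator by n^3, the highest power:
numerator / n^3 = 1 + 3/n^2 - 2/n^3
denominator / n^3 = 3 + 5/n^3
As n -> infinity, all terms of the form c/n^k (k >= 1) tend to 0.
So numerator / n^3 -> 1 and denominator / n^3 -> 3.
Therefore lim a_n = 1/3.

1/3


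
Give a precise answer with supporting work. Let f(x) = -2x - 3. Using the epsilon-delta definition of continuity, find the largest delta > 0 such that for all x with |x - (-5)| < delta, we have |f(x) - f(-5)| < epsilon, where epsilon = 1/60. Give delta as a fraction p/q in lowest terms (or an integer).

We compute f(-5) = -2*(-5) - 3 = 7.
|f(x) - f(-5)| = |-2x - 3 - (7)| = |-2(x - (-5))| = 2|x - (-5)|.
We need 2|x - (-5)| < 1/60, i.e. |x - (-5)| < 1/60 / 2 = 1/120.
So any delta <= 1/120 works. Conversely, if delta > 1/120, then x = -5 + 1/120 satisfies |x - (-5)| = 1/120 < delta but |f(x) - f(-5)| = 2 * 1/120 = 1/60, which is not < 1/60; so no larger delta works.
Hence the largest such delta is 1/120.

1/120


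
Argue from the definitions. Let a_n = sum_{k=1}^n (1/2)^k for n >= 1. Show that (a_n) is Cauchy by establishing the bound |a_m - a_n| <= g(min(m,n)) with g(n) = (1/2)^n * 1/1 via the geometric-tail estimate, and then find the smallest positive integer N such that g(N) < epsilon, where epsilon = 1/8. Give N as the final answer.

For m > n >= 1: |a_m - a_n| = sum_{k=n+1}^m (1/2)^k < sum_{k=n+1}^infinity (1/2)^k = (1/2)^(n+1) / (1 - 1/2) = (1/2)^n * (1/2) * (2/1) = (1/2)^n * 1/1.
So g(n) = (1/2)^n / 1. Since g(n) -> 0, (a_n) is Cauchy.
Now solve g(N) < 1/8: (1/2)^N / 1 < 1/8 <=> 2^N > 1 / (1 * 1/8) = 8.
Check powers of 2: 2^3 = 8 <= 8, 2^4 = 16 > 8.
So the smallest such N is 4. Check: g(4) = 1/(1 * 16) = 1/16 < 1/8.

4


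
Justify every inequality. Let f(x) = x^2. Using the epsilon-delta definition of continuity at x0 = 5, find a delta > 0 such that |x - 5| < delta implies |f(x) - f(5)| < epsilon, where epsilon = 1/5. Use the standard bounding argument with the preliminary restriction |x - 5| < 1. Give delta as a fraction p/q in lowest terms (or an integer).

Factor: |x^2 - (5)^2| = |x - 5| * |x + 5|.
Impose |x - 5| < 1 first. Then |x + 5| = |(x - 5) + 2*(5)| <= |x - 5| + 2*|5| < 1 + 10 = 11.
So |x^2 - (5)^2| < delta * 11.
We need delta * 11 <= 1/5, i.e. delta <= 1/5/11 = 1/55.
Since 1/55 < 1, this is tighter than 1; take delta = 1/55.
So delta = 1/55 works.

1/55


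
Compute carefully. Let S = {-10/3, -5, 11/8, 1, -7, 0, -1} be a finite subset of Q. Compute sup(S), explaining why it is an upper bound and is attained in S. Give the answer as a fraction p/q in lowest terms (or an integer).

S is finite, so sup(S) = max(S).
Sorted decreasing:
11/8, 1, 0, -1, -10/3, -5, -7
The extremum is 11/8.
For every x in S, x <= 11/8. And 11/8 is in S, so it is attained.
Therefore sup(S) = 11/8.

11/8


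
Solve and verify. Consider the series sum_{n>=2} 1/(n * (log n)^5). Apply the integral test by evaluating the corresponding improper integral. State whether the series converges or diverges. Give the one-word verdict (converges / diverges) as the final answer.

Let f(x) = 1/(x*log(x)^5). Then f is positive, continuous, and decreasing on [2, infinity), so the integral test applies.
Compute the improper integral int_{2}^infinity f(x) dx:
  antiderivative F(x) = -1/(4*log(x)^4).
  F(x) -> 0 as x -> infinity.  int = 0 - F(2) = 1/(4*log(2)^4) < infinity. By the integral test, the series converges.

converges


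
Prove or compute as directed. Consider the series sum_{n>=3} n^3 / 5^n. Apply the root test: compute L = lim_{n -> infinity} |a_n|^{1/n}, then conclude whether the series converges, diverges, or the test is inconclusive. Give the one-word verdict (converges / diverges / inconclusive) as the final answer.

Let a_n denote the general term. Form |a_n|^(1/n) and simplify:
|a_n|^(1/n) = n^(3/n)/5
Take the limit as n -> infinity: L = 1/5.
Since L = 1/5 < 1, the root test implies convergence.

converges


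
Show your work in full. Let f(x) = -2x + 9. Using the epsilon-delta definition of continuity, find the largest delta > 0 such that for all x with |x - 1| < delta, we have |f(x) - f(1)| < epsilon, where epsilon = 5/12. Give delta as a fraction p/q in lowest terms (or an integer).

We compute f(1) = -2*(1) + 9 = 7.
|f(x) - f(1)| = |-2x + 9 - (7)| = |-2(x - 1)| = 2|x - 1|.
We need 2|x - 1| < 5/12, i.e. |x - 1| < 5/12 / 2 = 5/24.
So any delta <= 5/24 works. Conversely, if delta > 5/24, then x = 1 + 5/24 satisfies |x - 1| = 5/24 < delta but |f(x) - f(1)| = 2 * 5/24 = 5/12, which is not < 5/12; so no larger delta works.
Hence the largest such delta is 5/24.

5/24


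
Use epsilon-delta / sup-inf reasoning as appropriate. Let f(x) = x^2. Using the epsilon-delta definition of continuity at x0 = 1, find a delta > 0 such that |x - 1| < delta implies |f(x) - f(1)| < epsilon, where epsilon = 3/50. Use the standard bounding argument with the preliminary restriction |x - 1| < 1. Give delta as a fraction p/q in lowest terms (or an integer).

Factor: |x^2 - (1)^2| = |x - 1| * |x + 1|.
Impose |x - 1| < 1 first. Then |x + 1| = |(x - 1) + 2*(1)| <= |x - 1| + 2*|1| < 1 + 2 = 3.
So |x^2 - (1)^2| < delta * 3.
We need delta * 3 <= 3/50, i.e. delta <= 3/50/3 = 1/50.
Since 1/50 < 1, this is tighter than 1; take delta = 1/50.
So delta = 1/50 works.

1/50


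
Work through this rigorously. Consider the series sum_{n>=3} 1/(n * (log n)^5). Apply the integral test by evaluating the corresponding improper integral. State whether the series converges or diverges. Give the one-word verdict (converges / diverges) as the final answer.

Let f(x) = 1/(x*log(x)^5). Then f is positive, continuous, and decreasing on [3, infinity), so the integral test applies.
Compute the improper integral int_{3}^infinity f(x) dx:
  antiderivative F(x) = -1/(4*log(x)^4).
  F(x) -> 0 as x -> infinity.  int = 0 - F(3) = 1/(4*log(3)^4) < infinity. By the integral test, the series converges.

converges


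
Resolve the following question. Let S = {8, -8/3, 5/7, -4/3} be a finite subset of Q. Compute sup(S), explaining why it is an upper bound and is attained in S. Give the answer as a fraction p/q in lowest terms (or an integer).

S is finite, so sup(S) = max(S).
Sorted decreasing:
8, 5/7, -4/3, -8/3
The extremum is 8.
For every x in S, x <= 8. And 8 is in S, so it is attained.
Therefore sup(S) = 8.

8


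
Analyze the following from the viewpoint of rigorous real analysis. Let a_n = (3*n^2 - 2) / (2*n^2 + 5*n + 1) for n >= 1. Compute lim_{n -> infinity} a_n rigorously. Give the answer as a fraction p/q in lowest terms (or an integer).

Divide numerator and denominator by n^2, the highest power:
numerator / n^2 = 3 - 2/n^2
denominator / n^2 = 2 + 5/n + n^(-2)
As n -> infinity, all terms of the form c/n^k (k >= 1) tend to 0.
So numerator / n^2 -> 3 and denominator / n^2 -> 2.
Therefore lim a_n = 3/2.

3/2


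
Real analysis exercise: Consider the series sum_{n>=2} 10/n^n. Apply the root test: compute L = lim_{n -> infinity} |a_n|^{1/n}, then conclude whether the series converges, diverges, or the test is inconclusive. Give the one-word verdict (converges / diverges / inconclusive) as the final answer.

Let a_n denote the general term. Form |a_n|^(1/n) and simplify:
|a_n|^(1/n) = 10^(1/n)/n
Take the limit as n -> infinity: L = 0.
Since L = 0 < 1, the root test implies convergence.

converges


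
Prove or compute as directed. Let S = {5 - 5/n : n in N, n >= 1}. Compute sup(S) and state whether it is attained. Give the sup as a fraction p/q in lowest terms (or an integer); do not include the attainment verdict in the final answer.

Analysis:
- Values: 0, 5/2, 10/3, 15/4, ... strictly increasing.
- Minimum is 0 (n=1); inf = 0 (attained).
- 5 - 5/n -> 5 from below; sup = 5, not attained.
Conclusion: sup(S) = 5, not attained in S.

5


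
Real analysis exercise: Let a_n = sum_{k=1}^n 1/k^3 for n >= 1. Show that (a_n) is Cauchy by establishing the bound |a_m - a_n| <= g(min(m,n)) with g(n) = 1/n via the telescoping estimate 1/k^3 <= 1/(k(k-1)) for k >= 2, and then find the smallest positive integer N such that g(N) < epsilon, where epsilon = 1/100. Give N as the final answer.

For m > n >= 1: |a_m - a_n| = sum_{k=n+1}^m 1/k^3.
Use 1/k^3 <= 1/(k(k-1)) = 1/(k-1) - 1/k for k >= 2 (which holds since k^3 >= k^2 >= k(k-1) for k >= 2):
sum_{k=n+1}^m 1/k^3 <= sum_{k=n+1}^m (1/(k-1) - 1/k) = 1/n - 1/m <= 1/n.
By symmetry the same bound holds with n,m swapped, so |a_m - a_n| <= 1/min(m,n) = g(min(m,n)). Since g(n) -> 0, (a_n) is Cauchy.
Now solve g(N) < 1/100: 1/N < 1/100 <=> N > 1/(1/100) = 100.
The smallest integer strictly greater than 100 is N = 101.
Check: g(101) = 1/101 < 1/100; g(100) = 1/100 >= 1/100. So N = 101.

101


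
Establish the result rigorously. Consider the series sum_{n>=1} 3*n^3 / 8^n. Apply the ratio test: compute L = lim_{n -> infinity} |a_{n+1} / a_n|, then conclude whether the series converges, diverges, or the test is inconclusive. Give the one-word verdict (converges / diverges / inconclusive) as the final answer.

Let a_n denote the general term. Form the ratio a_{n+1}/a_n and simplify:
a_{n+1}/a_n = (n + 1)^3/(8*n^3)
Take the limit as n -> infinity: L = 1/8.
Since L = 1/8 < 1, the ratio test implies the series converges.

converges


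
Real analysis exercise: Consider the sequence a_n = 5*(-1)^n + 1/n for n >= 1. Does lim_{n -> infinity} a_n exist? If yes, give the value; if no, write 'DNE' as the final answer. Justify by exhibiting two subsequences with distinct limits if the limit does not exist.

Examine the behaviour of a_n along subsequences.
a_{2k} = 5 + 1/(2k) -> 5. a_{2k+1} = -5 + 1/(2k+1) -> -5.
Since these two subsequential limits are 5 and -5, distinct, the full sequence cannot converge (a convergent sequence has all subsequences tending to the same limit). So lim a_n does not exist.

DNE


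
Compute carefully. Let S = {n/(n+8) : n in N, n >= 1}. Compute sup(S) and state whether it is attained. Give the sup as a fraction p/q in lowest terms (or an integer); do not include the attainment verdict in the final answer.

Analysis:
- Values: 1/9, 1/5, 3/11, 1/3, ... strictly increasing.
- Minimum is 1/9 (n=1); inf = 1/9 (attained).
- n/(n+8) = 1 - 8/(n+8) -> 1 from below as n -> infinity, and never equals 1.
- So sup = 1 (not attained).
Conclusion: sup(S) = 1, not attained in S.

1


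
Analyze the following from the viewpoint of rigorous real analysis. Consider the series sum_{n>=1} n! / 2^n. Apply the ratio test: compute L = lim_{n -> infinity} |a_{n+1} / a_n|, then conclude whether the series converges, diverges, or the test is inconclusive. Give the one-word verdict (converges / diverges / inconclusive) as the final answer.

Let a_n denote the general term. Form the ratio a_{n+1}/a_n and simplify:
a_{n+1}/a_n = n/2 + 1/2
Take the limit as n -> infinity: L = infinity.
Since L = infinity > 1 (or L = infinity), the ratio test implies the series diverges.

diverges


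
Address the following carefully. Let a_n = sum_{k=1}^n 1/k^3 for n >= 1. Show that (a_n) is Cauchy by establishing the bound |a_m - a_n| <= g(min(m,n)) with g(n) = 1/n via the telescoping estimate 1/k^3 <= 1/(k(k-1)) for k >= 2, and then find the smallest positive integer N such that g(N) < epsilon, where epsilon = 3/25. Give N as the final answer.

For m > n >= 1: |a_m - a_n| = sum_{k=n+1}^m 1/k^3.
Use 1/k^3 <= 1/(k(k-1)) = 1/(k-1) - 1/k for k >= 2 (which holds since k^3 >= k^2 >= k(k-1) for k >= 2):
sum_{k=n+1}^m 1/k^3 <= sum_{k=n+1}^m (1/(k-1) - 1/k) = 1/n - 1/m <= 1/n.
By symmetry the same bound holds with n,m swapped, so |a_m - a_n| <= 1/min(m,n) = g(min(m,n)). Since g(n) -> 0, (a_n) is Cauchy.
Now solve g(N) < 3/25: 1/N < 3/25 <=> N > 1/(3/25) = 25/3.
The smallest integer strictly greater than 25/3 is N = 9.
Check: g(9) = 1/9 < 3/25; g(8) = 1/8 >= 3/25. So N = 9.

9


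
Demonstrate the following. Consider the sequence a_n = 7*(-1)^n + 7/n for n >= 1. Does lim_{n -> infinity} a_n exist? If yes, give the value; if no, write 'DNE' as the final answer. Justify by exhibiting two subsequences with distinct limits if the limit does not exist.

Examine the behaviour of a_n along subsequences.
a_{2k} = 7 + 7/(2k) -> 7. a_{2k+1} = -7 + 7/(2k+1) -> -7.
Since these two subsequential limits are 7 and -7, distinct, the full sequence cannot converge (a convergent sequence has all subsequences tending to the same limit). So lim a_n does not exist.

DNE


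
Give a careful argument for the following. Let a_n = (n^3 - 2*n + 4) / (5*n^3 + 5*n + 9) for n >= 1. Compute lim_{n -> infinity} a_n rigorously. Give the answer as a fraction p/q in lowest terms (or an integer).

Divide numerator and denominator by n^3, the highest power:
numerator / n^3 = 1 - 2/n^2 + 4/n^3
denominator / n^3 = 5 + 5/n^2 + 9/n^3
As n -> infinity, all terms of the form c/n^k (k >= 1) tend to 0.
So numerator / n^3 -> 1 and denominator / n^3 -> 5.
Therefore lim a_n = 1/5.

1/5


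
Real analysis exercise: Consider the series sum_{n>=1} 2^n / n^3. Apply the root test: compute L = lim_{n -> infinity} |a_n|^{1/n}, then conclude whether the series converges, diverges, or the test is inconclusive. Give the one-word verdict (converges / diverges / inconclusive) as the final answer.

Let a_n denote the general term. Form |a_n|^(1/n) and simplify:
|a_n|^(1/n) = 2/n^(3/n)
Take the limit as n -> infinity: L = 2.
Since L = 2 > 1, the root test implies divergence.

diverges


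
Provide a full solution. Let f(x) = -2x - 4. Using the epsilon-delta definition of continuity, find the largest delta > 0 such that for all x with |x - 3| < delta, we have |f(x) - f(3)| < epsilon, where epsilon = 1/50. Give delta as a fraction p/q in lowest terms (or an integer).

We compute f(3) = -2*(3) - 4 = -10.
|f(x) - f(3)| = |-2x - 4 - (-10)| = |-2(x - 3)| = 2|x - 3|.
We need 2|x - 3| < 1/50, i.e. |x - 3| < 1/50 / 2 = 1/100.
So any delta <= 1/100 works. Conversely, if delta > 1/100, then x = 3 + 1/100 satisfies |x - 3| = 1/100 < delta but |f(x) - f(3)| = 2 * 1/100 = 1/50, which is not < 1/50; so no larger delta works.
Hence the largest such delta is 1/100.

1/100


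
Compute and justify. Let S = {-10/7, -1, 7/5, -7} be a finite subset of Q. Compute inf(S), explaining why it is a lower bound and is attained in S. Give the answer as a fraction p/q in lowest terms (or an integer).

S is finite, so inf(S) = min(S).
Sorted increasing:
-7, -10/7, -1, 7/5
The extremum is -7.
For every x in S, x >= -7. And -7 is in S, so it is attained.
Therefore inf(S) = -7.

-7


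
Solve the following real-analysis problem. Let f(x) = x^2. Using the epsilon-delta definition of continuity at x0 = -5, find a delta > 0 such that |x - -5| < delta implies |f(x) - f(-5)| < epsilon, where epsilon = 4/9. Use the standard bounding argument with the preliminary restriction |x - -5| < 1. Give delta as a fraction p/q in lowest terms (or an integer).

Factor: |x^2 - (-5)^2| = |x - -5| * |x + -5|.
Impose |x - -5| < 1 first. Then |x + -5| = |(x - -5) + 2*(-5)| <= |x - -5| + 2*|-5| < 1 + 10 = 11.
So |x^2 - (-5)^2| < delta * 11.
We need delta * 11 <= 4/9, i.e. delta <= 4/9/11 = 4/99.
Since 4/99 < 1, this is tighter than 1; take delta = 4/99.
So delta = 4/99 works.

4/99


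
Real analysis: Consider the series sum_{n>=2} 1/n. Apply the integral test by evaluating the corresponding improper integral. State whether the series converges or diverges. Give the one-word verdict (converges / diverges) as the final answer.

Let f(x) = 1/x. Then f is positive, continuous, and decreasing on [2, infinity), so the integral test applies.
Compute the improper integral int_{2}^infinity f(x) dx:
  antiderivative F(x) = log(x).
  As x -> infinity, log(x) -> infinity.
  So int = infinity - log(2) = infinity. By the integral test, the series diverges.

diverges


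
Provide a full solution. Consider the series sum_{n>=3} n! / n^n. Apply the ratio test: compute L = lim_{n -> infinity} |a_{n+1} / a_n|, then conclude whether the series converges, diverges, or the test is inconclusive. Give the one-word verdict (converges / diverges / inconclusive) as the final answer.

Let a_n denote the general term. Form the ratio a_{n+1}/a_n and simplify:
a_{n+1}/a_n = (n/(n + 1))^n
Take the limit as n -> infinity: L = exp(-1).
Since L = exp(-1) < 1, the ratio test implies the series converges.

converges


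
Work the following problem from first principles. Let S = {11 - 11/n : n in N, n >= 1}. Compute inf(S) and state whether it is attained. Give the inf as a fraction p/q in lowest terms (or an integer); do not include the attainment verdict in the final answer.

Analysis:
- Values: 0, 11/2, 22/3, 33/4, ... strictly increasing.
- Minimum is 0 (n=1); inf = 0 (attained).
- 11 - 11/n -> 11 from below; sup = 11, not attained.
Conclusion: inf(S) = 0, attained in S.

0


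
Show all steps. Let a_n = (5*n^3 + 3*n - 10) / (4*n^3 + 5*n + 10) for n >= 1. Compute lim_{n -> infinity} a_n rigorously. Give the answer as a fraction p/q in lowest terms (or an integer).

Divide numerator and denominator by n^3, the highest power:
numerator / n^3 = 5 + 3/n^2 - 10/n^3
denominator / n^3 = 4 + 5/n^2 + 10/n^3
As n -> infinity, all terms of the form c/n^k (k >= 1) tend to 0.
So numerator / n^3 -> 5 and denominator / n^3 -> 4.
Therefore lim a_n = 5/4.

5/4


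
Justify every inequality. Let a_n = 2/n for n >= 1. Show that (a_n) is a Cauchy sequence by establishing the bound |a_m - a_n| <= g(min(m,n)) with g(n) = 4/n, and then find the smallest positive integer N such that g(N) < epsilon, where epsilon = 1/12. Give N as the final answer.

For any m, n >= 1, by the triangle inequality:
|a_m - a_n| = |2/m - 2/n| <= 2*1/m + 2*1/n <= 4/min(m,n).
So g(n) = 4/n bounds the Cauchy difference. Since g(n) -> 0, (a_n) is Cauchy.
Now solve g(N) < 1/12: 4/N < 1/12 <=> N > 4 / (1/12) = 48.
The smallest integer strictly greater than 48 is N = 49.
Check: g(49) = 4/49 = 4/49 < 1/12; g(48) = 1/12 >= 1/12. So N = 49.

49


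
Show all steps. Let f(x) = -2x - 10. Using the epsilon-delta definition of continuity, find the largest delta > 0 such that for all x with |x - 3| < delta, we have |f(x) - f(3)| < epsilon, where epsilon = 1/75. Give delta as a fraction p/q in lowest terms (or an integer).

We compute f(3) = -2*(3) - 10 = -16.
|f(x) - f(3)| = |-2x - 10 - (-16)| = |-2(x - 3)| = 2|x - 3|.
We need 2|x - 3| < 1/75, i.e. |x - 3| < 1/75 / 2 = 1/150.
So any delta <= 1/150 works. Conversely, if delta > 1/150, then x = 3 + 1/150 satisfies |x - 3| = 1/150 < delta but |f(x) - f(3)| = 2 * 1/150 = 1/75, which is not < 1/75; so no larger delta works.
Hence the largest such delta is 1/150.

1/150


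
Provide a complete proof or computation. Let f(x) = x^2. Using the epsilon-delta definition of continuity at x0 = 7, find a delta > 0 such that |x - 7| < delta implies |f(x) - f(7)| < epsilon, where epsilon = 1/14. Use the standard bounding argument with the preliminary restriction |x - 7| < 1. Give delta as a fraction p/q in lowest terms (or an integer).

Factor: |x^2 - (7)^2| = |x - 7| * |x + 7|.
Impose |x - 7| < 1 first. Then |x + 7| = |(x - 7) + 2*(7)| <= |x - 7| + 2*|7| < 1 + 14 = 15.
So |x^2 - (7)^2| < delta * 15.
We need delta * 15 <= 1/14, i.e. delta <= 1/14/15 = 1/210.
Since 1/210 < 1, this is tighter than 1; take delta = 1/210.
So delta = 1/210 works.

1/210


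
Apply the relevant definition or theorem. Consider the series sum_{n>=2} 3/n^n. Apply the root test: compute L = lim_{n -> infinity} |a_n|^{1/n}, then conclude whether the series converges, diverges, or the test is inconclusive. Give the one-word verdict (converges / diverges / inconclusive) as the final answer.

Let a_n denote the general term. Form |a_n|^(1/n) and simplify:
|a_n|^(1/n) = 3^(1/n)/n
Take the limit as n -> infinity: L = 0.
Since L = 0 < 1, the root test implies convergence.

converges


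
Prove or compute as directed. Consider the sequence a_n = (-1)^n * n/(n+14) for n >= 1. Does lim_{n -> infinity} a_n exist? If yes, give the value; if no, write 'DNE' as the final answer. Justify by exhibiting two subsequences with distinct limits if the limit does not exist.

Examine the behaviour of a_n along subsequences.
a_{2k} = 2k/(2k+14) -> 1. a_{2k+1} = -(2k+1)/(2k+15) -> -1.
Since these two subsequential limits are 1 and -1, distinct, the full sequence cannot converge (a convergent sequence has all subsequences tending to the same limit). So lim a_n does not exist.

DNE


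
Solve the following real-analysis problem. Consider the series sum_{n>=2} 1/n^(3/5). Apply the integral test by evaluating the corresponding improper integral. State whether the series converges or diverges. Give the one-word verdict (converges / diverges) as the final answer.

Let f(x) = x^(-3/5). Then f is positive, continuous, and decreasing on [2, infinity), so the integral test applies.
Compute the improper integral int_{2}^infinity f(x) dx:
  antiderivative F(x) = 5*x^(2/5)/2.
  As x -> infinity, F(x) -> infinity (since p = 3/5 < 1).
  So the integral diverges. By the integral test, the series diverges.

diverges


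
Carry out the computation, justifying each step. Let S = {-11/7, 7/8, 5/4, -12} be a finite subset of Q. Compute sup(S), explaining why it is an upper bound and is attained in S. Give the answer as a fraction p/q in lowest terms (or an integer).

S is finite, so sup(S) = max(S).
Sorted decreasing:
5/4, 7/8, -11/7, -12
The extremum is 5/4.
For every x in S, x <= 5/4. And 5/4 is in S, so it is attained.
Therefore sup(S) = 5/4.

5/4


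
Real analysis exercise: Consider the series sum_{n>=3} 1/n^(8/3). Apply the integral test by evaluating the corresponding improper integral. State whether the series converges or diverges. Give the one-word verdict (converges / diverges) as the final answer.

Let f(x) = x^(-8/3). Then f is positive, continuous, and decreasing on [3, infinity), so the integral test applies.
Compute the improper integral int_{3}^infinity f(x) dx:
  antiderivative F(x) = -3/(5*x^(5/3)).
  As x -> infinity, F(x) -> 0 (since p = 8/3 > 1).
  So int = F(infinity) - F(3) = 0 - (-3^(1/3)/15) = 3^(1/3)/15.
  Finite, so by the integral test, the series converges.

converges


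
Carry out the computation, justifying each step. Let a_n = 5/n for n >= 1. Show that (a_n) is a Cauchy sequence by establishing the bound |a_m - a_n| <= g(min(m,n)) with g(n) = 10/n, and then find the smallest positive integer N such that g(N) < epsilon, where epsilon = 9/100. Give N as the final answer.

For any m, n >= 1, by the triangle inequality:
|a_m - a_n| = |5/m - 5/n| <= 5*1/m + 5*1/n <= 10/min(m,n).
So g(n) = 10/n bounds the Cauchy difference. Since g(n) -> 0, (a_n) is Cauchy.
Now solve g(N) < 9/100: 10/N < 9/100 <=> N > 10 / (9/100) = 1000/9.
The smallest integer strictly greater than 1000/9 is N = 112.
Check: g(112) = 10/112 = 5/56 < 9/100; g(111) = 10/111 >= 9/100. So N = 112.

112


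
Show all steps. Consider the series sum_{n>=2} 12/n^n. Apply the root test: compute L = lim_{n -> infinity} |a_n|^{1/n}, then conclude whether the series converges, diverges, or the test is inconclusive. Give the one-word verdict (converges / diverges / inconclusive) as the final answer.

Let a_n denote the general term. Form |a_n|^(1/n) and simplify:
|a_n|^(1/n) = 12^(1/n)/n
Take the limit as n -> infinity: L = 0.
Since L = 0 < 1, the root test implies convergence.

converges


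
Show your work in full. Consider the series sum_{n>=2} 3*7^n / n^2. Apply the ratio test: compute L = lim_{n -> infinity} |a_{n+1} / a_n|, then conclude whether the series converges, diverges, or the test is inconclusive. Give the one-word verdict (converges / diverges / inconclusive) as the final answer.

Let a_n denote the general term. Form the ratio a_{n+1}/a_n and simplify:
a_{n+1}/a_n = 7*n^2/(n + 1)^2
Take the limit as n -> infinity: L = 7.
Since L = 7 > 1 (or L = infinity), the ratio test implies the series diverges.

diverges


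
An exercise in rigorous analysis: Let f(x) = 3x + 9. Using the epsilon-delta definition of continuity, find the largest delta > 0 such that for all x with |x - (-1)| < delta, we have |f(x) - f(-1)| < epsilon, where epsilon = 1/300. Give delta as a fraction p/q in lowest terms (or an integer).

We compute f(-1) = 3*(-1) + 9 = 6.
|f(x) - f(-1)| = |3x + 9 - (6)| = |3(x - (-1))| = 3|x - (-1)|.
We need 3|x - (-1)| < 1/300, i.e. |x - (-1)| < 1/300 / 3 = 1/900.
So any delta <= 1/900 works. Conversely, if delta > 1/900, then x = -1 + 1/900 satisfies |x - (-1)| = 1/900 < delta but |f(x) - f(-1)| = 3 * 1/900 = 1/300, which is not < 1/300; so no larger delta works.
Hence the largest such delta is 1/900.

1/900


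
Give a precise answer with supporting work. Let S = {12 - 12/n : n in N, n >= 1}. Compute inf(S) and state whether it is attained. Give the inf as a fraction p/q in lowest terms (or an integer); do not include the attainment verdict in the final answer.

Analysis:
- Values: 0, 6, 8, 9, ... strictly increasing.
- Minimum is 0 (n=1); inf = 0 (attained).
- 12 - 12/n -> 12 from below; sup = 12, not attained.
Conclusion: inf(S) = 0, attained in S.

0


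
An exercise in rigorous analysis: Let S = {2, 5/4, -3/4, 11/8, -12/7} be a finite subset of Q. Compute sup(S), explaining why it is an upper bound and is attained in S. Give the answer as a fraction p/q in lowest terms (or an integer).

S is finite, so sup(S) = max(S).
Sorted decreasing:
2, 11/8, 5/4, -3/4, -12/7
The extremum is 2.
For every x in S, x <= 2. And 2 is in S, so it is attained.
Therefore sup(S) = 2.

2


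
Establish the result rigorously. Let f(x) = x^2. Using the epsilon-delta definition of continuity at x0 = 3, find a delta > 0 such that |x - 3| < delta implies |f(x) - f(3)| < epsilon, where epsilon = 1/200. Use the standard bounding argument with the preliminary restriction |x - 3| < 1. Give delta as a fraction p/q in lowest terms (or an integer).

Factor: |x^2 - (3)^2| = |x - 3| * |x + 3|.
Impose |x - 3| < 1 first. Then |x + 3| = |(x - 3) + 2*(3)| <= |x - 3| + 2*|3| < 1 + 6 = 7.
So |x^2 - (3)^2| < delta * 7.
We need delta * 7 <= 1/200, i.e. delta <= 1/200/7 = 1/1400.
Since 1/1400 < 1, this is tighter than 1; take delta = 1/1400.
So delta = 1/1400 works.

1/1400


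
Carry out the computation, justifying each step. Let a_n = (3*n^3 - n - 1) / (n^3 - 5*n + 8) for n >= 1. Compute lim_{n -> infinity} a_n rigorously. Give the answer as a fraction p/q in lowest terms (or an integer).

Divide numerator and denominator by n^3, the highest power:
numerator / n^3 = 3 - 1/n^2 - 1/n^3
denominator / n^3 = 1 - 5/n^2 + 8/n^3
As n -> infinity, all terms of the form c/n^k (k >= 1) tend to 0.
So numerator / n^3 -> 3 and denominator / n^3 -> 1.
Therefore lim a_n = 3.

3


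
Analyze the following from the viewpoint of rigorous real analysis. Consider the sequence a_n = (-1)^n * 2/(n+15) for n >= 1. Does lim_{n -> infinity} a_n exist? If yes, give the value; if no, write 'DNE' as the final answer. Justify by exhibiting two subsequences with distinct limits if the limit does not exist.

Examine the behaviour of a_n along subsequences.
Even-n subsequence a_{2k} = 2/(2k+15) -> 0. Odd-n subsequence a_{2k+1} = -2/(2k+16) -> 0. Both tend to 0, which suggests the limit is 0; verify directly.
|a_n - 0| = 2/(n+15) < 2/n for every n >= 1.
Given epsilon > 0, choose a positive integer N > 2/epsilon. Then for all n >= N, |a_n| < 2/n <= 2/N < epsilon.
So by the definition of the limit, lim a_n exists and equals 0.

0


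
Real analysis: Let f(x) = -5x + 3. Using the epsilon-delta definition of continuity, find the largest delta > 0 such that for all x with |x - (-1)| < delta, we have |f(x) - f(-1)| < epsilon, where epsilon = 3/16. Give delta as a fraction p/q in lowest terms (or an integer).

We compute f(-1) = -5*(-1) + 3 = 8.
|f(x) - f(-1)| = |-5x + 3 - (8)| = |-5(x - (-1))| = 5|x - (-1)|.
We need 5|x - (-1)| < 3/16, i.e. |x - (-1)| < 3/16 / 5 = 3/80.
So any delta <= 3/80 works. Conversely, if delta > 3/80, then x = -1 + 3/80 satisfies |x - (-1)| = 3/80 < delta but |f(x) - f(-1)| = 5 * 3/80 = 3/16, which is not < 3/16; so no larger delta works.
Hence the largest such delta is 3/80.

3/80


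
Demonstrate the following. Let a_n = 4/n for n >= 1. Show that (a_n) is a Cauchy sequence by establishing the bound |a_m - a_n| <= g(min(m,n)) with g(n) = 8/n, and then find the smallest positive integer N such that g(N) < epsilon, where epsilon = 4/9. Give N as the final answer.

For any m, n >= 1, by the triangle inequality:
|a_m - a_n| = |4/m - 4/n| <= 4*1/m + 4*1/n <= 8/min(m,n).
So g(n) = 8/n bounds the Cauchy difference. Since g(n) -> 0, (a_n) is Cauchy.
Now solve g(N) < 4/9: 8/N < 4/9 <=> N > 8 / (4/9) = 18.
The smallest integer strictly greater than 18 is N = 19.
Check: g(19) = 8/19 = 8/19 < 4/9; g(18) = 4/9 >= 4/9. So N = 19.

19


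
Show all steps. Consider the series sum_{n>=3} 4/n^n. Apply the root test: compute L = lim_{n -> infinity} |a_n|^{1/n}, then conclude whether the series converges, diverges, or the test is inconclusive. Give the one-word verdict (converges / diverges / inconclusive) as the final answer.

Let a_n denote the general term. Form |a_n|^(1/n) and simplify:
|a_n|^(1/n) = 2^(2/n)/n
Take the limit as n -> infinity: L = 0.
Since L = 0 < 1, the root test implies convergence.

converges


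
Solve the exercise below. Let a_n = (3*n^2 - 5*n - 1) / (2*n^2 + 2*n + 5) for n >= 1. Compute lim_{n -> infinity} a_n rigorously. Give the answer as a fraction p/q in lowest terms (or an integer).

Divide numerator and denominator by n^2, the highest power:
numerator / n^2 = 3 - 5/n - 1/n^2
denominator / n^2 = 2 + 2/n + 5/n^2
As n -> infinity, all terms of the form c/n^k (k >= 1) tend to 0.
So numerator / n^2 -> 3 and denominator / n^2 -> 2.
Therefore lim a_n = 3/2.

3/2


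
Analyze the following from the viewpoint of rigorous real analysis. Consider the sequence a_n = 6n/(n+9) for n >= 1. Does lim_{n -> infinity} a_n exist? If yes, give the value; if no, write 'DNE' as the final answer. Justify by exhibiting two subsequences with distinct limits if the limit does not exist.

Examine the behaviour of a_n along subsequences.
Even-n subsequence a_{2k} = 6(2k)/(2k+9) -> 6. Odd-n subsequence a_{2k+1} = 6(2k+1)/(2k+10) -> 6. Both tend to 6, which suggests the limit is 6; verify directly.
|a_n - 6| = |6n - 6(n+9)| / (n+9) = 54/(n+9) < 54/n for every n >= 1.
Given epsilon > 0, choose a positive integer N > 54/epsilon. Then for all n >= N, |a_n - 6| < 54/n <= 54/N < epsilon.
So by the definition of the limit, lim a_n exists and equals 6.

6


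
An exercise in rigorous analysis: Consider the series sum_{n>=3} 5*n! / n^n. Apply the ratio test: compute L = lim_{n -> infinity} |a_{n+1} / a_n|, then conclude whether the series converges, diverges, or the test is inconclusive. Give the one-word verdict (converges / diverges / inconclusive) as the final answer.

Let a_n denote the general term. Form the ratio a_{n+1}/a_n and simplify:
a_{n+1}/a_n = (n/(n + 1))^n
Take the limit as n -> infinity: L = exp(-1).
Since L = exp(-1) < 1, the ratio test implies the series converges.

converges


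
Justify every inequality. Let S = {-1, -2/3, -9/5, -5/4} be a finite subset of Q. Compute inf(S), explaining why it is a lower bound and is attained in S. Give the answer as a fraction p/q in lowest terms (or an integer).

S is finite, so inf(S) = min(S).
Sorted increasing:
-9/5, -5/4, -1, -2/3
The extremum is -9/5.
For every x in S, x >= -9/5. And -9/5 is in S, so it is attained.
Therefore inf(S) = -9/5.

-9/5


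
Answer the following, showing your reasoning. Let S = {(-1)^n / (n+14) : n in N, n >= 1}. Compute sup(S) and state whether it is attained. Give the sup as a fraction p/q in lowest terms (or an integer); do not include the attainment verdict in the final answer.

Analysis:
- Values: -1/15, 1/16, -1/17, 1/18, -1/19, ...
- Positive terms (even n): 1/(2+14), 1/(4+14), ... decreasing -> max = 1/16 (n=2).
- Negative terms (odd n): -1/(1+14), -1/(3+14), ... increasing -> min = -1/15 (n=1).
- So sup = 1/16 (attained at n=2); inf = -1/15 (attained at n=1).
Conclusion: sup(S) = 1/16, attained in S.

1/16
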